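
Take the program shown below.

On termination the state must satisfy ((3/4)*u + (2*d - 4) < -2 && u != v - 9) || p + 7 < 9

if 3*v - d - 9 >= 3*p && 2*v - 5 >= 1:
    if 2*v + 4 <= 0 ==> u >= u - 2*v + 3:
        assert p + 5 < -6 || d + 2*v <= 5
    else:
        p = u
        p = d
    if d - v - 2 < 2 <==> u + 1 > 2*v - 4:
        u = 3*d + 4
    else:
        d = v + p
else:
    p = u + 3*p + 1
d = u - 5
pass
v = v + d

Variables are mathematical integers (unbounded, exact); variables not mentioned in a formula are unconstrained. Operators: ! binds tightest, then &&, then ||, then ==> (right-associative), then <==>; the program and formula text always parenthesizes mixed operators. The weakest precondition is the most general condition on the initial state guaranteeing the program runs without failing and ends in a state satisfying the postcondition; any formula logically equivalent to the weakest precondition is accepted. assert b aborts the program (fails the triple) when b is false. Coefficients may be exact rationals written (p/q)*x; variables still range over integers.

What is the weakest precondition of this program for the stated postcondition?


Working backward. After the program, the postcondition ((3/4)*u + (2*d - 4) < -2 && u != v - 9) || p + 7 < 9 must hold; in canonical form it is (2*d + (3/4)*u < 2 && u != v - 9) || p < 2.
Before v := v + d: (2*d + (3/4)*u < 2 && u != d + v - 9) || p < 2
Before skip: (2*d + (3/4)*u < 2 && u != d + v - 9) || p < 2
Before d := u - 5: ((11/4)*u < 12 && v != 14) || p < 2
Then branch requires ((2*v <= -4 ==> 2*v >= 3) ==> ((p < -11 || d + 2*v <= 5) && ((d < v + 4 <==> u > 2*v - 5) ==> (((33/4)*d < 1 && v != 14) || p < 2)) && ((!(d < v + 4 <==> u > 2*v - 5)) ==> (((11/4)*u < 12 && v != 14) || p < 2)))) && ((!(2*v <= -4 ==> 2*v >= 3)) ==> (((d < v + 4 <==> u > 2*v - 5) ==> (((33/4)*d < 1 && v != 14) || d < 2)) && ((!(d < v + 4 <==> u > 2*v - 5)) ==> (((11/4)*u < 12 && v != 14) || d < 2)))); else branch requires ((11/4)*u < 12 && v != 14) || 3*p + u < 1.
Before the if: ((3*v >= d + 3*p + 9 && 2*v >= 6) ==> (((2*v <= -4 ==> 2*v >= 3) ==> ((p < -11 || d + 2*v <= 5) && ((d < v + 4 <==> u > 2*v - 5) ==> (((33/4)*d < 1 && v != 14) || p < 2)) && ((!(d < v + 4 <==> u > 2*v - 5)) ==> (((11/4)*u < 12 && v != 14) || p < 2)))) && ((!(2*v <= -4 ==> 2*v >= 3)) ==> (((d < v + 4 <==> u > 2*v - 5) ==> (((33/4)*d < 1 && v != 14) || d < 2)) && ((!(d < v + 4 <==> u > 2*v - 5)) ==> (((11/4)*u < 12 && v != 14) || d < 2)))))) && ((!(3*v >= d + 3*p + 9 && 2*v >= 6)) ==> (((11/4)*u < 12 && v != 14) || 3*p + u < 1))
Answer: WP = ((3*v >= d + 3*p + 9 && 2*v >= 6) ==> (((2*v <= -4 ==> 2*v >= 3) ==> ((p < -11 || d + 2*v <= 5) && ((d < v + 4 <==> u > 2*v - 5) ==> (((33/4)*d < 1 && v != 14) || p < 2)) && ((!(d < v + 4 <==> u > 2*v - 5)) ==> (((11/4)*u < 12 && v != 14) || p < 2)))) && ((!(2*v <= -4 ==> 2*v >= 3)) ==> (((d < v + 4 <==> u > 2*v - 5) ==> (((33/4)*d < 1 && v != 14) || d < 2)) && ((!(d < v + 4 <==> u > 2*v - 5)) ==> (((11/4)*u < 12 && v != 14) || d < 2)))))) && ((!(3*v >= d + 3*p + 9 && 2*v >= 6)) ==> (((11/4)*u < 12 && v != 14) || 3*p + u < 1))


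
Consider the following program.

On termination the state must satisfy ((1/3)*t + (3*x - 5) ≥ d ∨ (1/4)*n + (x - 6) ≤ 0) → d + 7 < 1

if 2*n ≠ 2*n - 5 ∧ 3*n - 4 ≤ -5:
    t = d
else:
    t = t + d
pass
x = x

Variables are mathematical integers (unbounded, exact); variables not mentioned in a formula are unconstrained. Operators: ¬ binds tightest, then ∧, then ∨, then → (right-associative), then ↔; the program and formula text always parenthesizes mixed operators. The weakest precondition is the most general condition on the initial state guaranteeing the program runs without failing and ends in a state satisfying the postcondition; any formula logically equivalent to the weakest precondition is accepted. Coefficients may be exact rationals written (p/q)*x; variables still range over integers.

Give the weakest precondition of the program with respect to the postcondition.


Working backward. After the program, the postcondition ((1/3)*t + (3*x - 5) ≥ d ∨ (1/4)*n + (x - 6) ≤ 0) → d + 7 < 1 must hold; in canonical form it is ((1/3)*t + 3*x ≥ d + 5 ∨ (1/4)*n + x ≤ 6) → d < -6.
Before x := x: ((1/3)*t + 3*x ≥ d + 5 ∨ (1/4)*n + x ≤ 6) → d < -6
Before skip: ((1/3)*t + 3*x ≥ d + 5 ∨ (1/4)*n + x ≤ 6) → d < -6
Then branch requires (3*x ≥ (2/3)*d + 5 ∨ (1/4)*n + x ≤ 6) → d < -6; else branch requires ((1/3)*t + 3*x ≥ (2/3)*d + 5 ∨ (1/4)*n + x ≤ 6) → d < -6.
Before the if: (3*n ≤ -1 → ((3*x ≥ (2/3)*d + 5 ∨ (1/4)*n + x ≤ 6) → d < -6)) ∧ ((¬(3*n ≤ -1)) → (((1/3)*t + 3*x ≥ (2/3)*d + 5 ∨ (1/4)*n + x ≤ 6) → d < -6))
Answer: WP = (3*n ≤ -1 → ((3*x ≥ (2/3)*d + 5 ∨ (1/4)*n + x ≤ 6) → d < -6)) ∧ ((¬(3*n ≤ -1)) → (((1/3)*t + 3*x ≥ (2/3)*d + 5 ∨ (1/4)*n + x ≤ 6) → d < -6))


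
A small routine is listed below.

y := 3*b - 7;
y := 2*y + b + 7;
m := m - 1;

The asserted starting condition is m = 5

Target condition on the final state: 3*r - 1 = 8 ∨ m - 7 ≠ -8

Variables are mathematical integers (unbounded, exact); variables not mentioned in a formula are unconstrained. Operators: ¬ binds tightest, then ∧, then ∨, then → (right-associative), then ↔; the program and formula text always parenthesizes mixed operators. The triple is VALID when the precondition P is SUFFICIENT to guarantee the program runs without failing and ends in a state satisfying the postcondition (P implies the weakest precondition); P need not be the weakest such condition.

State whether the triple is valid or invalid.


Working backward. After the program, the postcondition 3*r - 1 = 8 ∨ m - 7 ≠ -8 must hold; in canonical form it is 3*r = 9 ∨ m ≠ -1.
Before m := m - 1: 3*r = 9 ∨ m ≠ 0
Before y := 2*y + b + 7: 3*r = 9 ∨ m ≠ 0
Before y := 3*b - 7: 3*r = 9 ∨ m ≠ 0
The weakest precondition is 3*r = 9 ∨ m ≠ 0.
Check whether m = 5 implies it.
Every state satisfying the precondition satisfies the weakest precondition: the implication holds.
Answer: valid


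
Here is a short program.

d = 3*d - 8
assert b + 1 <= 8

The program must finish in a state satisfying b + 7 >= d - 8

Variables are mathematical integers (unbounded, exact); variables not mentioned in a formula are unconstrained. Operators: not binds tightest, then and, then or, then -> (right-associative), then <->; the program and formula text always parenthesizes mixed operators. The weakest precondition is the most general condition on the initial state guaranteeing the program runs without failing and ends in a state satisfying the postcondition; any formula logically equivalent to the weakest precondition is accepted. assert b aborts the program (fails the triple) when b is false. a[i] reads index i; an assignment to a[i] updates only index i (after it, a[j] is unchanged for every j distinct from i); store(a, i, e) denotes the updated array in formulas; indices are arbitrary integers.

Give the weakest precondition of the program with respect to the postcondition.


Working backward. After the program, the postcondition b + 7 >= d - 8 must hold; in canonical form it is b >= d - 15.
Before assert b + 1 <= 8: b <= 7 and b >= d - 15
Before d := 3*d - 8: b <= 7 and b >= 3*d - 23
Answer: WP = b <= 7 and b >= 3*d - 23


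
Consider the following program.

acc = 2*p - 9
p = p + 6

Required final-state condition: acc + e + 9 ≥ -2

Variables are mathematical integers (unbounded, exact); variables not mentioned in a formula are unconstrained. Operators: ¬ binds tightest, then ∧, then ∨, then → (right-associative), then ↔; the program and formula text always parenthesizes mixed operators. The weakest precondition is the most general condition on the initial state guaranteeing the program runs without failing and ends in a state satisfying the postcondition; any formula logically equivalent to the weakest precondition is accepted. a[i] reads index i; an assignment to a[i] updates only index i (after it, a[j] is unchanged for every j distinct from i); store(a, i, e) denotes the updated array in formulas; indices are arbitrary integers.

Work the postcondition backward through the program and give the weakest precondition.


Working backward. After the program, the postcondition acc + e + 9 ≥ -2 must hold; in canonical form it is acc + e ≥ -11.
Before p := p + 6: acc + e ≥ -11
Before acc := 2*p - 9: e + 2*p ≥ -2
Answer: WP = e + 2*p ≥ -2


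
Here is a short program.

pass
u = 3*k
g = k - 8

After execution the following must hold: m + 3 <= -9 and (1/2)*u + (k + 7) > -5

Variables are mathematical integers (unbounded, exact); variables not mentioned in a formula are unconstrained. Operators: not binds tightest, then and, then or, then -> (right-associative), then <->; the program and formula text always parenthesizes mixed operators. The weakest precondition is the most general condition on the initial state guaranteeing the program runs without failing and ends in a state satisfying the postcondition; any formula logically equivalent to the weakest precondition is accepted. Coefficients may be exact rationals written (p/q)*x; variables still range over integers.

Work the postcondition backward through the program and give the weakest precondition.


Working backward. After the program, the postcondition m + 3 <= -9 and (1/2)*u + (k + 7) > -5 must hold; in canonical form it is m <= -12 and k + (1/2)*u > -12.
Before g := k - 8: m <= -12 and k + (1/2)*u > -12
Before u := 3*k: m <= -12 and (5/2)*k > -12
Before skip: m <= -12 and (5/2)*k > -12
Answer: WP = m <= -12 and (5/2)*k > -12


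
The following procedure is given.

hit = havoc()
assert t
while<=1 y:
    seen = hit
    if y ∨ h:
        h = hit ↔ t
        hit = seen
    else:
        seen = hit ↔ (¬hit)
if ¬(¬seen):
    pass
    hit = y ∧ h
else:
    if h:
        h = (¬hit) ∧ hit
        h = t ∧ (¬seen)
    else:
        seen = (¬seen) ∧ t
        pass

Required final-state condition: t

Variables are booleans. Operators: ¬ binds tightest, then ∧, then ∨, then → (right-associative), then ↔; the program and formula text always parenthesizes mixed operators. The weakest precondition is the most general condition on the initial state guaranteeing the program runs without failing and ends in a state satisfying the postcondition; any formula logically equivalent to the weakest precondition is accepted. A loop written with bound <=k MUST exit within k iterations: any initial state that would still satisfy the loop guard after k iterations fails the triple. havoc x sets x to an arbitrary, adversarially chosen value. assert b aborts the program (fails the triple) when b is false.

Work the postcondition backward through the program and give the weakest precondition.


Working backward. After the program, t must hold.
Then branch requires t; else branch requires (h → t) ∧ ((¬h) → t).
Before the if: (seen → t) ∧ ((¬seen) → ((h → t) ∧ ((¬h) → t)))
Before the loop (bound <=1), unroll the exhaustion recursion (WP_0 = exit-now case; WP_j = one more guarded iteration, up to j = 1):
  WP_0: (¬y) ∧ (seen → t) ∧ ((¬seen) → ((h → t) ∧ ((¬h) → t)))
  WP_1: (y → (((y ∨ h) → ((¬y) ∧ (hit → t) ∧ ((¬hit) → (((hit ↔ t) → t) ∧ ((¬(hit ↔ t)) → t))))) ∧ ((¬(y ∨ h)) → ((¬y) ∧ ((hit ↔ (¬hit)) → t) ∧ ((¬(hit ↔ (¬hit))) → ((h → t) ∧ ((¬h) → t))))))) ∧ ((¬y) → ((seen → t) ∧ ((¬seen) → ((h → t) ∧ ((¬h) → t)))))
So before the loop: (y → (((y ∨ h) → ((¬y) ∧ (hit → t) ∧ ((¬hit) → (((hit ↔ t) → t) ∧ ((¬(hit ↔ t)) → t))))) ∧ ((¬(y ∨ h)) → ((¬y) ∧ ((hit ↔ (¬hit)) → t) ∧ ((¬(hit ↔ (¬hit))) → ((h → t) ∧ ((¬h) → t))))))) ∧ ((¬y) → ((seen → t) ∧ ((¬seen) → ((h → t) ∧ ((¬h) → t)))))
Before assert t: t ∧ (y → (((y ∨ h) → ((¬y) ∧ (hit → t) ∧ ((¬hit) → (((hit ↔ t) → t) ∧ ((¬(hit ↔ t)) → t))))) ∧ ((¬(y ∨ h)) → ((¬y) ∧ ((hit ↔ (¬hit)) → t) ∧ ((¬(hit ↔ (¬hit))) → ((h → t) ∧ ((¬h) → t))))))) ∧ ((¬y) → ((seen → t) ∧ ((¬seen) → ((h → t) ∧ ((¬h) → t)))))
Before havoc hit: t ∧ (y → (((y ∨ h) → ((¬y) ∧ t)) ∧ ((¬(y ∨ h)) → ((¬y) ∧ (h → t) ∧ ((¬h) → t))))) ∧ ((¬y) → ((seen → t) ∧ ((¬seen) → ((h → t) ∧ ((¬h) → t))))) ∧ (y → (((y ∨ h) → ((¬y) ∧ ((¬t) → t))) ∧ ((¬(y ∨ h)) → ((¬y) ∧ (h → t) ∧ ((¬h) → t)))))
Answer: WP = t ∧ (y → (((y ∨ h) → ((¬y) ∧ t)) ∧ ((¬(y ∨ h)) → ((¬y) ∧ (h → t) ∧ ((¬h) → t))))) ∧ ((¬y) → ((seen → t) ∧ ((¬seen) → ((h → t) ∧ ((¬h) → t))))) ∧ (y → (((y ∨ h) → ((¬y) ∧ ((¬t) → t))) ∧ ((¬(y ∨ h)) → ((¬y) ∧ (h → t) ∧ ((¬h) → t)))))


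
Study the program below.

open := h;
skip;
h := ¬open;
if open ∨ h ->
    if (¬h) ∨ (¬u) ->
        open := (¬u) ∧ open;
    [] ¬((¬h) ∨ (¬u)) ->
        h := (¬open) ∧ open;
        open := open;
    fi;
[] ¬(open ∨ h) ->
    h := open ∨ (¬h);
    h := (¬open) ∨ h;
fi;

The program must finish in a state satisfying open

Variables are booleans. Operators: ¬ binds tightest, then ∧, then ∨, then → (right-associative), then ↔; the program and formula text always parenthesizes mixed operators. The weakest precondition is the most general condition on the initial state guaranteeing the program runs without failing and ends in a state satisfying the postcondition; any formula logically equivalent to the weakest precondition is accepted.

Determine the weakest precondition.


Working backward. After the program, open must hold.
Then branch requires (((¬h) ∨ (¬u)) → ((¬u) ∧ open)) ∧ ((¬((¬h) ∨ (¬u))) → open); else branch requires open.
Before the if: ((open ∨ h) → ((((¬h) ∨ (¬u)) → ((¬u) ∧ open)) ∧ ((¬((¬h) ∨ (¬u))) → open))) ∧ ((¬(open ∨ h)) → open)
Before h := ¬open: ((open ∨ (¬u)) → ((¬u) ∧ open)) ∧ ((¬(open ∨ (¬u))) → open)
Before skip: ((open ∨ (¬u)) → ((¬u) ∧ open)) ∧ ((¬(open ∨ (¬u))) → open)
Before open := h: ((h ∨ (¬u)) → ((¬u) ∧ h)) ∧ ((¬(h ∨ (¬u))) → h)
Answer: WP = ((h ∨ (¬u)) → ((¬u) ∧ h)) ∧ ((¬(h ∨ (¬u))) → h)


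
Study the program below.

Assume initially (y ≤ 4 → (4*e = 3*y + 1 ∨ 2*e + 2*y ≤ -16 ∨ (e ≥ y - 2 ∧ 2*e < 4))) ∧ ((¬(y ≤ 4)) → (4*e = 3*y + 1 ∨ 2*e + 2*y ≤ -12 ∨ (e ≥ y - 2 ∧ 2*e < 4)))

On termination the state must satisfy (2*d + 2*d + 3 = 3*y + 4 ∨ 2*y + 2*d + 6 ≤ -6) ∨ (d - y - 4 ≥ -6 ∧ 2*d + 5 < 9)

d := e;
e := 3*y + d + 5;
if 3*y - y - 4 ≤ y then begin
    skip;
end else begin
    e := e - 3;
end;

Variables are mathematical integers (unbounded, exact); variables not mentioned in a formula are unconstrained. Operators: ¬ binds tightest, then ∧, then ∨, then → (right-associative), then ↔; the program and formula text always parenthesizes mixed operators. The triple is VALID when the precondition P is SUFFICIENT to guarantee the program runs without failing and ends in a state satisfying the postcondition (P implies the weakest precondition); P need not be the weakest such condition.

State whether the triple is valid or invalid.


Working backward. After the program, the postcondition (2*d + 2*d + 3 = 3*y + 4 ∨ 2*y + 2*d + 6 ≤ -6) ∨ (d - y - 4 ≥ -6 ∧ 2*d + 5 < 9) must hold; in canonical form it is 4*d = 3*y + 1 ∨ 2*d + 2*y ≤ -12 ∨ (d ≥ y - 2 ∧ 2*d < 4).
Then branch requires 4*d = 3*y + 1 ∨ 2*d + 2*y ≤ -12 ∨ (d ≥ y - 2 ∧ 2*d < 4); else branch requires 4*d = 3*y + 1 ∨ 2*d + 2*y ≤ -12 ∨ (d ≥ y - 2 ∧ 2*d < 4).
Before the if: (y ≤ 4 → (4*d = 3*y + 1 ∨ 2*d + 2*y ≤ -12 ∨ (d ≥ y - 2 ∧ 2*d < 4))) ∧ ((¬(y ≤ 4)) → (4*d = 3*y + 1 ∨ 2*d + 2*y ≤ -12 ∨ (d ≥ y - 2 ∧ 2*d < 4)))
Before e := 3*y + d + 5: (y ≤ 4 → (4*d = 3*y + 1 ∨ 2*d + 2*y ≤ -12 ∨ (d ≥ y - 2 ∧ 2*d < 4))) ∧ ((¬(y ≤ 4)) → (4*d = 3*y + 1 ∨ 2*d + 2*y ≤ -12 ∨ (d ≥ y - 2 ∧ 2*d < 4)))
Before d := e: (y ≤ 4 → (4*e = 3*y + 1 ∨ 2*e + 2*y ≤ -12 ∨ (e ≥ y - 2 ∧ 2*e < 4))) ∧ ((¬(y ≤ 4)) → (4*e = 3*y + 1 ∨ 2*e + 2*y ≤ -12 ∨ (e ≥ y - 2 ∧ 2*e < 4)))
The weakest precondition is (y ≤ 4 → (4*e = 3*y + 1 ∨ 2*e + 2*y ≤ -12 ∨ (e ≥ y - 2 ∧ 2*e < 4))) ∧ ((¬(y ≤ 4)) → (4*e = 3*y + 1 ∨ 2*e + 2*y ≤ -12 ∨ (e ≥ y - 2 ∧ 2*e < 4))).
Check whether (y ≤ 4 → (4*e = 3*y + 1 ∨ 2*e + 2*y ≤ -16 ∨ (e ≥ y - 2 ∧ 2*e < 4))) ∧ ((¬(y ≤ 4)) → (4*e = 3*y + 1 ∨ 2*e + 2*y ≤ -12 ∨ (e ≥ y - 2 ∧ 2*e < 4))) implies it.
Every state satisfying the precondition satisfies the weakest precondition: the implication holds.
Answer: valid


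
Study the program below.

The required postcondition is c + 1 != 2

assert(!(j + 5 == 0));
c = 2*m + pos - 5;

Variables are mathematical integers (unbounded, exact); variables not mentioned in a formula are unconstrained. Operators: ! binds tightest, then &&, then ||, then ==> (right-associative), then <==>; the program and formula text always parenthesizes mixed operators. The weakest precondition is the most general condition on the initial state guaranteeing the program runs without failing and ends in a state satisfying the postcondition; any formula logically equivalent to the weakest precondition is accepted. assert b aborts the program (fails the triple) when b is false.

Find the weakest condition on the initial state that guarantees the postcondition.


Working backward. After the program, the postcondition c + 1 != 2 must hold; in canonical form it is c != 1.
Before c := 2*m + pos - 5: 2*m + pos != 6
Before assert !(j + 5 == 0): (!(j == -5)) && 2*m + pos != 6
Answer: WP = (!(j == -5)) && 2*m + pos != 6


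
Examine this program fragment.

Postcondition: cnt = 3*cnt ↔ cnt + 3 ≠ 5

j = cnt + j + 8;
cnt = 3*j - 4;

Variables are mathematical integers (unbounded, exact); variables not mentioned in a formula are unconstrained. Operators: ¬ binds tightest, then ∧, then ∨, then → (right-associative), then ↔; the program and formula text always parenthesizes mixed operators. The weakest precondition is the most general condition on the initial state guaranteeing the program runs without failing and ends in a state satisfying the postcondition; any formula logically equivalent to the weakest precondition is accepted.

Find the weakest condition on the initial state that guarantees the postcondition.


Working backward. After the program, the postcondition cnt = 3*cnt ↔ cnt + 3 ≠ 5 must hold; in canonical form it is 2*cnt = 0 ↔ cnt ≠ 2.
Before cnt := 3*j - 4: 6*j = 8 ↔ 3*j ≠ 6
Before j := cnt + j + 8: 6*cnt + 6*j = -40 ↔ 3*cnt + 3*j ≠ -18
Answer: WP = 6*cnt + 6*j = -40 ↔ 3*cnt + 3*j ≠ -18


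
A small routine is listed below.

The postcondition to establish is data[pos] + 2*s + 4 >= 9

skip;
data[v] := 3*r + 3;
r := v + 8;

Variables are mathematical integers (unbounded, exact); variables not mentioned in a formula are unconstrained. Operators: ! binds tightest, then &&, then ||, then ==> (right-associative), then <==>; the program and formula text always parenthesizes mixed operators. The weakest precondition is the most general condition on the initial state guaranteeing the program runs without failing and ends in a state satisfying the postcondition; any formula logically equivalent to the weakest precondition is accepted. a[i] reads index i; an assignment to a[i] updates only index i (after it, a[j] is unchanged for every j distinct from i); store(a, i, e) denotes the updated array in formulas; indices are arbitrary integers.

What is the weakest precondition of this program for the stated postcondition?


Working backward. After the program, the postcondition data[pos] + 2*s + 4 >= 9 must hold; in canonical form it is data[pos] + 2*s >= 5.
Before r := v + 8: data[pos] + 2*s >= 5
Before data[v] := 3*r + 3: store(data, v, 3*r + 3)[pos] + 2*s >= 5
Before skip: store(data, v, 3*r + 3)[pos] + 2*s >= 5
Answer: WP = store(data, v, 3*r + 3)[pos] + 2*s >= 5


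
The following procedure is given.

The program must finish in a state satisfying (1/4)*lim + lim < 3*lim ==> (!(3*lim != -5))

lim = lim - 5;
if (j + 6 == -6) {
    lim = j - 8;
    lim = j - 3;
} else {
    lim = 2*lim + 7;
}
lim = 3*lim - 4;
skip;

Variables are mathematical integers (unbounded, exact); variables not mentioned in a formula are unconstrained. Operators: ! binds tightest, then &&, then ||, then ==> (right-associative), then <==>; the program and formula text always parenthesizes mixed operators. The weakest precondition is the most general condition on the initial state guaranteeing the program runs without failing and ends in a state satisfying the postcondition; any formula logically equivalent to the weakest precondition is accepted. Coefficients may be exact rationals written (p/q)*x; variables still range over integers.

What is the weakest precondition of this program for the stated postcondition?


Working backward. After the program, the postcondition (1/4)*lim + lim < 3*lim ==> (!(3*lim != -5)) must hold; in canonical form it is (7/4)*lim > 0 ==> (!(3*lim != -5)).
Before skip: (7/4)*lim > 0 ==> (!(3*lim != -5))
Before lim := 3*lim - 4: (21/4)*lim > 7 ==> (!(9*lim != 7))
Then branch requires (21/4)*j > 91/4 ==> (!(9*j != 34)); else branch requires (21/2)*lim > -119/4 ==> (!(18*lim != -56)).
Before the if: (j == -12 ==> ((21/4)*j > 91/4 ==> (!(9*j != 34)))) && ((!(j == -12)) ==> ((21/2)*lim > -119/4 ==> (!(18*lim != -56))))
Before lim := lim - 5: (j == -12 ==> ((21/4)*j > 91/4 ==> (!(9*j != 34)))) && ((!(j == -12)) ==> ((21/2)*lim > 91/4 ==> (!(18*lim != 34))))
Answer: WP = (j == -12 ==> ((21/4)*j > 91/4 ==> (!(9*j != 34)))) && ((!(j == -12)) ==> ((21/2)*lim > 91/4 ==> (!(18*lim != 34))))


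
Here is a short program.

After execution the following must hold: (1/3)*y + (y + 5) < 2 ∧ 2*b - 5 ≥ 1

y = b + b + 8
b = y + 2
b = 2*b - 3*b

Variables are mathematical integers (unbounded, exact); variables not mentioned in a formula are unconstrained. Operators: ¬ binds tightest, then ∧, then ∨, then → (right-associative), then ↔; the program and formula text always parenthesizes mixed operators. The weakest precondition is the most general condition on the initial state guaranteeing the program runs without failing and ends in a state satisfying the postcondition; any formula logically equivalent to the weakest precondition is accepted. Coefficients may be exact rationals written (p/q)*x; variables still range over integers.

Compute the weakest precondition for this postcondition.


Working backward. After the program, the postcondition (1/3)*y + (y + 5) < 2 ∧ 2*b - 5 ≥ 1 must hold; in canonical form it is (4/3)*y < -3 ∧ 2*b ≥ 6.
Before b := 2*b - 3*b: (4/3)*y < -3 ∧ 2*b ≤ -6
Before b := y + 2: (4/3)*y < -3 ∧ 2*y ≤ -10
Before y := b + b + 8: (8/3)*b < -41/3 ∧ 4*b ≤ -26
Answer: WP = (8/3)*b < -41/3 ∧ 4*b ≤ -26


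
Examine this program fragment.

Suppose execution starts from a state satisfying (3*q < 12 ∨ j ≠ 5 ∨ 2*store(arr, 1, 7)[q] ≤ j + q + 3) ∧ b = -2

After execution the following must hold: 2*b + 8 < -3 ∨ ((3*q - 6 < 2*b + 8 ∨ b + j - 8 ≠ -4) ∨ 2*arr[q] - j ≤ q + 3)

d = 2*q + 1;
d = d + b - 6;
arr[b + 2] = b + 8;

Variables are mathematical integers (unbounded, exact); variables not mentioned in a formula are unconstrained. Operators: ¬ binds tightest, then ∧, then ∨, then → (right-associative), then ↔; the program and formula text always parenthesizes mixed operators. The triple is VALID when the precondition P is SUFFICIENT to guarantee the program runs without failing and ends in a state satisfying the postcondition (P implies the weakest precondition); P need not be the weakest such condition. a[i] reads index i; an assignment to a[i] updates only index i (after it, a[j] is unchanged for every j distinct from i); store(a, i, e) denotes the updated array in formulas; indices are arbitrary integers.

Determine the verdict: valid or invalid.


Working backward. After the program, the postcondition 2*b + 8 < -3 ∨ ((3*q - 6 < 2*b + 8 ∨ b + j - 8 ≠ -4) ∨ 2*arr[q] - j ≤ q + 3) must hold; in canonical form it is 2*b < -11 ∨ 3*q < 2*b + 14 ∨ b + j ≠ 4 ∨ 2*arr[q] ≤ j + q + 3.
Before arr[b + 2] := b + 8: 2*b < -11 ∨ 3*q < 2*b + 14 ∨ b + j ≠ 4 ∨ 2*store(arr, b + 2, b + 8)[q] ≤ j + q + 3
Before d := d + b - 6: 2*b < -11 ∨ 3*q < 2*b + 14 ∨ b + j ≠ 4 ∨ 2*store(arr, b + 2, b + 8)[q] ≤ j + q + 3
Before d := 2*q + 1: 2*b < -11 ∨ 3*q < 2*b + 14 ∨ b + j ≠ 4 ∨ 2*store(arr, b + 2, b + 8)[q] ≤ j + q + 3
The weakest precondition is 2*b < -11 ∨ 3*q < 2*b + 14 ∨ b + j ≠ 4 ∨ 2*store(arr, b + 2, b + 8)[q] ≤ j + q + 3.
Check whether (3*q < 12 ∨ j ≠ 5 ∨ 2*store(arr, 1, 7)[q] ≤ j + q + 3) ∧ b = -2 implies it.
Countermodel: at the initial state arr = {[0] = 2, [1] = 2, [4] = 7, elsewhere 2}, b = -2, j = 6, q = 4, the precondition holds but the weakest precondition fails.
Answer: invalid


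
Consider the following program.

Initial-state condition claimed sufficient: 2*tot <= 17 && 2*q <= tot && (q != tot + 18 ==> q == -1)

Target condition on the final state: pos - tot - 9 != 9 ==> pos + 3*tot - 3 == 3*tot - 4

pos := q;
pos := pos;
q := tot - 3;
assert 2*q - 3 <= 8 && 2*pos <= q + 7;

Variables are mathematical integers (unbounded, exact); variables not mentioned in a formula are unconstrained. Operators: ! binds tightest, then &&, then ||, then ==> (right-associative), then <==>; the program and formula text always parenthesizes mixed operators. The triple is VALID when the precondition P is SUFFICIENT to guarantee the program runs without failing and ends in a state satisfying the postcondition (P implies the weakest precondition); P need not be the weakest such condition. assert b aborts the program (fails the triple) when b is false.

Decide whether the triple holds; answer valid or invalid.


Working backward. After the program, the postcondition pos - tot - 9 != 9 ==> pos + 3*tot - 3 == 3*tot - 4 must hold; in canonical form it is pos != tot + 18 ==> pos == -1.
Before assert 2*q - 3 <= 8 && 2*pos <= q + 7: 2*q <= 11 && 2*pos <= q + 7 && (pos != tot + 18 ==> pos == -1)
Before q := tot - 3: 2*tot <= 17 && 2*pos <= tot + 4 && (pos != tot + 18 ==> pos == -1)
Before pos := pos: 2*tot <= 17 && 2*pos <= tot + 4 && (pos != tot + 18 ==> pos == -1)
Before pos := q: 2*tot <= 17 && 2*q <= tot + 4 && (q != tot + 18 ==> q == -1)
The weakest precondition is 2*tot <= 17 && 2*q <= tot + 4 && (q != tot + 18 ==> q == -1).
Check whether 2*tot <= 17 && 2*q <= tot && (q != tot + 18 ==> q == -1) implies it.
Every state satisfying the precondition satisfies the weakest precondition: the implication holds.
Answer: valid


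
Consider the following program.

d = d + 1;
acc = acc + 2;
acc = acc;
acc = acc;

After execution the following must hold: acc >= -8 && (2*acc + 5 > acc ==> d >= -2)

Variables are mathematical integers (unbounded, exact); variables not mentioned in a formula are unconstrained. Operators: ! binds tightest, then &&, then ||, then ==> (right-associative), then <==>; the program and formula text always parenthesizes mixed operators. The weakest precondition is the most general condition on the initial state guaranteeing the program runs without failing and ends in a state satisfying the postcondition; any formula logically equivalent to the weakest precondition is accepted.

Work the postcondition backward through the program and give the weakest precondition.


Working backward. After the program, the postcondition acc >= -8 && (2*acc + 5 > acc ==> d >= -2) must hold; in canonical form it is acc >= -8 && (acc > -5 ==> d >= -2).
Before acc := acc: acc >= -8 && (acc > -5 ==> d >= -2)
Before acc := acc: acc >= -8 && (acc > -5 ==> d >= -2)
Before acc := acc + 2: acc >= -10 && (acc > -7 ==> d >= -2)
Before d := d + 1: acc >= -10 && (acc > -7 ==> d >= -3)
Answer: WP = acc >= -10 && (acc > -7 ==> d >= -3)


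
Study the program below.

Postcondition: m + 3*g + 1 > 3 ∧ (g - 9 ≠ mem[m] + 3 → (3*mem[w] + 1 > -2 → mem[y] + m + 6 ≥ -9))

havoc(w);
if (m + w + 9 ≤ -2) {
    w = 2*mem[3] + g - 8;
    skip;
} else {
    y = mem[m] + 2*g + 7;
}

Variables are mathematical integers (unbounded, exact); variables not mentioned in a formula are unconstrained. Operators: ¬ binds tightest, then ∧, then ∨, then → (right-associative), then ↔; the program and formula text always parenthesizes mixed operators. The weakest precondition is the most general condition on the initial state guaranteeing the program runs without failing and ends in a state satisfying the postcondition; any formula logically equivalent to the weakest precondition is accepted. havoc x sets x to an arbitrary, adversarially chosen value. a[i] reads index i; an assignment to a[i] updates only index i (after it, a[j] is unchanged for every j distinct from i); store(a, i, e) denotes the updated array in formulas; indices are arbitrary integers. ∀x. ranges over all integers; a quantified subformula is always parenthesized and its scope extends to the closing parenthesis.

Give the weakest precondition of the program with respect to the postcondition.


Working backward. After the program, the postcondition m + 3*g + 1 > 3 ∧ (g - 9 ≠ mem[m] + 3 → (3*mem[w] + 1 > -2 → mem[y] + m + 6 ≥ -9)) must hold; in canonical form it is 3*g + m > 2 ∧ (g ≠ mem[m] + 12 → (3*mem[w] > -3 → mem[y] + m ≥ -15)).
Then branch requires 3*g + m > 2 ∧ (g ≠ mem[m] + 12 → (3*mem[2*mem[3] + g - 8] > -3 → mem[y] + m ≥ -15)); else branch requires 3*g + m > 2 ∧ (g ≠ mem[m] + 12 → (3*mem[w] > -3 → mem[mem[m] + 2*g + 7] + m ≥ -15)).
Before the if: (m + w ≤ -11 → (3*g + m > 2 ∧ (g ≠ mem[m] + 12 → (3*mem[2*mem[3] + g - 8] > -3 → mem[y] + m ≥ -15)))) ∧ ((¬(m + w ≤ -11)) → (3*g + m > 2 ∧ (g ≠ mem[m] + 12 → (3*mem[w] > -3 → mem[mem[m] + 2*g + 7] + m ≥ -15))))
Before havoc w: ∀w_1. ((m + w_1 ≤ -11 → (3*g + m > 2 ∧ (g ≠ mem[m] + 12 → (3*mem[2*mem[3] + g - 8] > -3 → mem[y] + m ≥ -15)))) ∧ ((¬(m + w_1 ≤ -11)) → (3*g + m > 2 ∧ (g ≠ mem[m] + 12 → (3*mem[w_1] > -3 → mem[mem[m] + 2*g + 7] + m ≥ -15)))))
Answer: WP = ∀w_1. ((m + w_1 ≤ -11 → (3*g + m > 2 ∧ (g ≠ mem[m] + 12 → (3*mem[2*mem[3] + g - 8] > -3 → mem[y] + m ≥ -15)))) ∧ ((¬(m + w_1 ≤ -11)) → (3*g + m > 2 ∧ (g ≠ mem[m] + 12 → (3*mem[w_1] > -3 → mem[mem[m] + 2*g + 7] + m ≥ -15)))))


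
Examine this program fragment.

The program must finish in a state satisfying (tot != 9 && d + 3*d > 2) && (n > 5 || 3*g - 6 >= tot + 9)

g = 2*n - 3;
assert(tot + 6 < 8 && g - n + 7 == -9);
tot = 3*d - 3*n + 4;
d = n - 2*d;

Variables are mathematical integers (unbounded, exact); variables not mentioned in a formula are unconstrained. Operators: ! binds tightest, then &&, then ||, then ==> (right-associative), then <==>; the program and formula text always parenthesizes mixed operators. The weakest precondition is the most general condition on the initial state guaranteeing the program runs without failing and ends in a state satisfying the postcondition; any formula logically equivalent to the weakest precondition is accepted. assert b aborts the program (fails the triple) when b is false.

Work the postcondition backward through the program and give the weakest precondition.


Working backward. After the program, the postcondition (tot != 9 && d + 3*d > 2) && (n > 5 || 3*g - 6 >= tot + 9) must hold; in canonical form it is tot != 9 && 4*d > 2 && (n > 5 || 3*g >= tot + 15).
Before d := n - 2*d: tot != 9 && 4*n > 8*d + 2 && (n > 5 || 3*g >= tot + 15)
Before tot := 3*d - 3*n + 4: 3*d != 3*n + 5 && 4*n > 8*d + 2 && (n > 5 || 3*g + 3*n >= 3*d + 19)
Before assert tot + 6 < 8 && g - n + 7 == -9: tot < 2 && g == n - 16 && 3*d != 3*n + 5 && 4*n > 8*d + 2 && (n > 5 || 3*g + 3*n >= 3*d + 19)
Before g := 2*n - 3: tot < 2 && n == -13 && 3*d != 3*n + 5 && 4*n > 8*d + 2 && (n > 5 || 9*n >= 3*d + 28)
Answer: WP = tot < 2 && n == -13 && 3*d != 3*n + 5 && 4*n > 8*d + 2 && (n > 5 || 9*n >= 3*d + 28)


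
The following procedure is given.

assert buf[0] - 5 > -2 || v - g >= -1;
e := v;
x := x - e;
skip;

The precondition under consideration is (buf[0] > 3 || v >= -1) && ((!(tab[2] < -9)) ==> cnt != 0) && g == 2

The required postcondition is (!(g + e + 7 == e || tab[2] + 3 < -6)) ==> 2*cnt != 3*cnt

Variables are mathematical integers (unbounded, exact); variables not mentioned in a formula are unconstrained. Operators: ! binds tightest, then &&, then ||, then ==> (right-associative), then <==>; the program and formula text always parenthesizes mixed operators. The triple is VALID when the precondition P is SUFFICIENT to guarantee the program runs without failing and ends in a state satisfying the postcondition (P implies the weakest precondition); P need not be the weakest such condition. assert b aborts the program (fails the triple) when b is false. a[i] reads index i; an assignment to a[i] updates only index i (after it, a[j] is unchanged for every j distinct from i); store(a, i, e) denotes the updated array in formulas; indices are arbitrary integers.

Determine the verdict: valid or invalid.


Working backward. After the program, the postcondition (!(g + e + 7 == e || tab[2] + 3 < -6)) ==> 2*cnt != 3*cnt must hold; in canonical form it is (!(g == -7 || tab[2] < -9)) ==> cnt != 0.
Before skip: (!(g == -7 || tab[2] < -9)) ==> cnt != 0
Before x := x - e: (!(g == -7 || tab[2] < -9)) ==> cnt != 0
Before e := v: (!(g == -7 || tab[2] < -9)) ==> cnt != 0
Before assert buf[0] - 5 > -2 || v - g >= -1: (buf[0] > 3 || v >= g - 1) && ((!(g == -7 || tab[2] < -9)) ==> cnt != 0)
The weakest precondition is (buf[0] > 3 || v >= g - 1) && ((!(g == -7 || tab[2] < -9)) ==> cnt != 0).
Check whether (buf[0] > 3 || v >= -1) && ((!(tab[2] < -9)) ==> cnt != 0) && g == 2 implies it.
Countermodel: at the initial state buf = {[0] = 3, [2] = 3, elsewhere 3}, cnt = 1, g = 2, tab = {[0] = -9, [2] = -9, elsewhere -9}, v = 0, the precondition holds but the weakest precondition fails.
Answer: invalid


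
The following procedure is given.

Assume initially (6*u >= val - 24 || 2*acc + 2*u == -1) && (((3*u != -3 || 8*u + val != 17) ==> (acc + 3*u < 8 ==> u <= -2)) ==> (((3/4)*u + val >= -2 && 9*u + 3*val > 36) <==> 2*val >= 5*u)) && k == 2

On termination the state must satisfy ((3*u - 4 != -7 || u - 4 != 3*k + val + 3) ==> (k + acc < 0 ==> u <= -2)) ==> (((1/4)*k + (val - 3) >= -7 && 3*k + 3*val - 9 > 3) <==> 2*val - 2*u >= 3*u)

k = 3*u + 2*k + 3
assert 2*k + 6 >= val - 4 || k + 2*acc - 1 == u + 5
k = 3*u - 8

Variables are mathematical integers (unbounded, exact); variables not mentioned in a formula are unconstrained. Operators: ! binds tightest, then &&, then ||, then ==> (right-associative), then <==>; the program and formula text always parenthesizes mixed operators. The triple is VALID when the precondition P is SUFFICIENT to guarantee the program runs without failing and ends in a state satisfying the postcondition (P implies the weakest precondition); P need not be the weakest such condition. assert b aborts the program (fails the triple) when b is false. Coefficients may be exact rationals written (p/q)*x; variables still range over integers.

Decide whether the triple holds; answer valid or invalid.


Working backward. After the program, the postcondition ((3*u - 4 != -7 || u - 4 != 3*k + val + 3) ==> (k + acc < 0 ==> u <= -2)) ==> (((1/4)*k + (val - 3) >= -7 && 3*k + 3*val - 9 > 3) <==> 2*val - 2*u >= 3*u) must hold; in canonical form it is ((3*u != -3 || u != 3*k + val + 7) ==> (acc + k < 0 ==> u <= -2)) ==> (((1/4)*k + val >= -4 && 3*k + 3*val > 12) <==> 2*val >= 5*u).
Before k := 3*u - 8: ((3*u != -3 || 8*u + val != 17) ==> (acc + 3*u < 8 ==> u <= -2)) ==> (((3/4)*u + val >= -2 && 9*u + 3*val > 36) <==> 2*val >= 5*u)
Before assert 2*k + 6 >= val - 4 || k + 2*acc - 1 == u + 5: (2*k >= val - 10 || 2*acc + k == u + 6) && (((3*u != -3 || 8*u + val != 17) ==> (acc + 3*u < 8 ==> u <= -2)) ==> (((3/4)*u + val >= -2 && 9*u + 3*val > 36) <==> 2*val >= 5*u))
Before k := 3*u + 2*k + 3: (4*k + 6*u >= val - 16 || 2*acc + 2*k + 2*u == 3) && (((3*u != -3 || 8*u + val != 17) ==> (acc + 3*u < 8 ==> u <= -2)) ==> (((3/4)*u + val >= -2 && 9*u + 3*val > 36) <==> 2*val >= 5*u))
The weakest precondition is (4*k + 6*u >= val - 16 || 2*acc + 2*k + 2*u == 3) && (((3*u != -3 || 8*u + val != 17) ==> (acc + 3*u < 8 ==> u <= -2)) ==> (((3/4)*u + val >= -2 && 9*u + 3*val > 36) <==> 2*val >= 5*u)).
Check whether (6*u >= val - 24 || 2*acc + 2*u == -1) && (((3*u != -3 || 8*u + val != 17) ==> (acc + 3*u < 8 ==> u <= -2)) ==> (((3/4)*u + val >= -2 && 9*u + 3*val > 36) <==> 2*val >= 5*u)) && k == 2 implies it.
Every state satisfying the precondition satisfies the weakest precondition: the implication holds.
Answer: valid


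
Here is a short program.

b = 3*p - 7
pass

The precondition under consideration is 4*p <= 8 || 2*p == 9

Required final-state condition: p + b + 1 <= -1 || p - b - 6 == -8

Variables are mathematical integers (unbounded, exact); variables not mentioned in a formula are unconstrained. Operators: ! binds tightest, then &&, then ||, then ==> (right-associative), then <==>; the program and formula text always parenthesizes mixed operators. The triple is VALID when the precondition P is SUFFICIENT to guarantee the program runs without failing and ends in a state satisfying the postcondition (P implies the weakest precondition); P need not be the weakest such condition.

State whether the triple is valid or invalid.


Working backward. After the program, the postcondition p + b + 1 <= -1 || p - b - 6 == -8 must hold; in canonical form it is b + p <= -2 || p == b - 2.
Before skip: b + p <= -2 || p == b - 2
Before b := 3*p - 7: 4*p <= 5 || 2*p == 9
The weakest precondition is 4*p <= 5 || 2*p == 9.
Check whether 4*p <= 8 || 2*p == 9 implies it.
Countermodel: at the initial state p = 2, the precondition holds but the weakest precondition fails.
Answer: invalid


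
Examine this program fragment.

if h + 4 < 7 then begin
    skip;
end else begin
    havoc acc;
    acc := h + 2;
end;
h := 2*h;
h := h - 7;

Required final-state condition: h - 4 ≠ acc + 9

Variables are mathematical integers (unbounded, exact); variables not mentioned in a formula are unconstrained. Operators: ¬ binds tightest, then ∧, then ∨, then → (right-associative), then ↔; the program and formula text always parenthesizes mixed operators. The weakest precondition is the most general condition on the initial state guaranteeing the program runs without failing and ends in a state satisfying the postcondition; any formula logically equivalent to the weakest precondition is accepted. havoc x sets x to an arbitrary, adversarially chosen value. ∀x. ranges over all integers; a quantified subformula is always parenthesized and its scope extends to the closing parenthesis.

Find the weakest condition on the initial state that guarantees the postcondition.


Working backward. After the program, the postcondition h - 4 ≠ acc + 9 must hold; in canonical form it is h ≠ acc + 13.
Before h := h - 7: h ≠ acc + 20
Before h := 2*h: 2*h ≠ acc + 20
Then branch requires 2*h ≠ acc + 20; else branch requires h ≠ 22.
Before the if: (h < 3 → 2*h ≠ acc + 20) ∧ ((¬(h < 3)) → h ≠ 22)
Answer: WP = (h < 3 → 2*h ≠ acc + 20) ∧ ((¬(h < 3)) → h ≠ 22)


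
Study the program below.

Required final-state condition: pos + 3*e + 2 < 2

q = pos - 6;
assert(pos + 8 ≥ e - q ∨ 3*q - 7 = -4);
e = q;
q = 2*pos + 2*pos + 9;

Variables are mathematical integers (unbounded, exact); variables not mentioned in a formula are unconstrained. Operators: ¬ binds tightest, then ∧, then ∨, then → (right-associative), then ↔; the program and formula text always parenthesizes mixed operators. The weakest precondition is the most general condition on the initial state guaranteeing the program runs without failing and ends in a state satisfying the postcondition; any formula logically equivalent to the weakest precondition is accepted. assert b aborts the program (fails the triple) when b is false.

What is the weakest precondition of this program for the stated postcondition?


Working backward. After the program, the postcondition pos + 3*e + 2 < 2 must hold; in canonical form it is 3*e + pos < 0.
Before q := 2*pos + 2*pos + 9: 3*e + pos < 0
Before e := q: pos + 3*q < 0
Before assert pos + 8 ≥ e - q ∨ 3*q - 7 = -4: (pos + q ≥ e - 8 ∨ 3*q = 3) ∧ pos + 3*q < 0
Before q := pos - 6: (2*pos ≥ e - 2 ∨ 3*pos = 21) ∧ 4*pos < 18
Answer: WP = (2*pos ≥ e - 2 ∨ 3*pos = 21) ∧ 4*pos < 18
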